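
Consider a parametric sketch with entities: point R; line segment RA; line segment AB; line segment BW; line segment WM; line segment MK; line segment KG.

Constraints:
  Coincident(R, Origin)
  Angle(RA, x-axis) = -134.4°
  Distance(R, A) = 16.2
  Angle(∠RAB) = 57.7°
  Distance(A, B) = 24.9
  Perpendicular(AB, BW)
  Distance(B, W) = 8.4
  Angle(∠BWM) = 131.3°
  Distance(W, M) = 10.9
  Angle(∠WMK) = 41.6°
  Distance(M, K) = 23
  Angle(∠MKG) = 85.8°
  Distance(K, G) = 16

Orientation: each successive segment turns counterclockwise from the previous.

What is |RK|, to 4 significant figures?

23.59

R is at the origin; RA runs at -134.4° with length 16.2, so A = (-11.33, -11.57). ∠RAB = 57.7° gives AB at -12.10° from the x-axis; with |AB| = 24.9, B = (13.01, -16.79). AB is perpendicular to BW, so BW runs at 77.90°; with |BW| = 8.4, W = (14.77, -8.581). ∠BWM = 131.3° gives WM at 126.6° from the x-axis; with |WM| = 10.9, M = (8.274, 0.1701). ∠WMK = 41.6° gives MK at -95.00° from the x-axis; with |MK| = 23.0, K = (6.270, -22.74). Then |RK| = |K − R| = 23.59.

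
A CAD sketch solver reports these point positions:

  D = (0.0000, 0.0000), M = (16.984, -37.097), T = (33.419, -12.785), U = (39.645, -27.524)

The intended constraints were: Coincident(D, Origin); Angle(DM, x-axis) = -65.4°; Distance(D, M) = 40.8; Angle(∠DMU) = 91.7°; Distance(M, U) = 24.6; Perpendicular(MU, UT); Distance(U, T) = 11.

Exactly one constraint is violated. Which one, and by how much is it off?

Distance(U, T) = 11 — off by 5.00.

D = (0.00, 0.00) ✓; DM at -65.40° ✓; |DM| = 40.80 ✓; ∠DMU = 91.70° ✓; |MU| = 24.60 ✓; ∠(MU, UT) = 90.00° ✓; |UT| = 16.00 ✗.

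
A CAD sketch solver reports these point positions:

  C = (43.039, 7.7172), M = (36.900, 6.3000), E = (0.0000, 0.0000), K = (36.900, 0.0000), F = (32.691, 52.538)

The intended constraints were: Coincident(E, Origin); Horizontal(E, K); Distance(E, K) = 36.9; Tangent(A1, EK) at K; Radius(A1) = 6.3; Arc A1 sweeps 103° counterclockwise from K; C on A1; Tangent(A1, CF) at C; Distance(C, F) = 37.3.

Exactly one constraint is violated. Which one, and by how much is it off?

Distance(C, F) = 37.3 — off by 8.70.

E = (0.00, 0.00) ✓; E.y = 0.00, K.y = 0.00 ✓; |EK| = 36.90 ✓; ∠(MK, KE) = 90.00° ✓; |MK| = 6.300 ✓; bearing(M→C) − bearing(M→K) = 103.0° ✓; |MC| = 6.300 ✓; ∠(MC, CF) = 90.00° ✓; |CF| = 46.00 ✗.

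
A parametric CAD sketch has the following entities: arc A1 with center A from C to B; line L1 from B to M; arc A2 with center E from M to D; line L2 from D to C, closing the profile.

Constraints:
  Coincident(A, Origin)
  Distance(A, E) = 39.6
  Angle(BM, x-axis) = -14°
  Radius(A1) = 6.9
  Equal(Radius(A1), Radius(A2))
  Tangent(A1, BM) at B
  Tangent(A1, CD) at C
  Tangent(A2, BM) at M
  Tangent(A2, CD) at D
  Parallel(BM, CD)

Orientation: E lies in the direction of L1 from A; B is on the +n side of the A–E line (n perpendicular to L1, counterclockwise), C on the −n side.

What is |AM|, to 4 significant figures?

40.20

The slot axis is L1's direction at -14.0°, so u = (cos -14.0°, sin -14.0°) = (0.9703, -0.2419) and n = (−sin -14.0°, cos -14.0°) = (0.2419, 0.9703). A is at the origin and E lies 39.6 along u from A, so E = 39.6·u = (38.42, -9.580). Tangency of A1 to both parallel lines with radius 6.9 puts B and C at A ± 6.9·n: B = (1.669, 6.695), C = (-1.669, -6.695). Equal radii place M and D the same way about E: M = E + 6.9·n = (40.09, -2.885), D = E − 6.9·n = (36.75, -16.28). Then |AM| = |M − A| = 40.20.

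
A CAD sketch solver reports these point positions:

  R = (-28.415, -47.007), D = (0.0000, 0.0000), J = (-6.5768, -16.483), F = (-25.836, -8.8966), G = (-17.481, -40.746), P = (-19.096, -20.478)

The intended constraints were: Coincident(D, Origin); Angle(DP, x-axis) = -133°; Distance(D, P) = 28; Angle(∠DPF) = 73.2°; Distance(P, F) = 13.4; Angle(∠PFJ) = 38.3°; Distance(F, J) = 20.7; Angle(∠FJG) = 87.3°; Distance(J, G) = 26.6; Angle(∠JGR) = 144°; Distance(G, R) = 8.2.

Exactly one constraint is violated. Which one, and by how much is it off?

Distance(G, R) = 8.2 — off by 4.40.

D = (0.00, 0.00) ✓; DP at -133.0° ✓; |DP| = 28.00 ✓; ∠DPF = 73.20° ✓; |PF| = 13.40 ✓; ∠PFJ = 38.30° ✓; |FJ| = 20.70 ✓; ∠FJG = 87.30° ✓; |JG| = 26.60 ✓; ∠JGR = 144.0° ✓; |GR| = 12.60 ✗.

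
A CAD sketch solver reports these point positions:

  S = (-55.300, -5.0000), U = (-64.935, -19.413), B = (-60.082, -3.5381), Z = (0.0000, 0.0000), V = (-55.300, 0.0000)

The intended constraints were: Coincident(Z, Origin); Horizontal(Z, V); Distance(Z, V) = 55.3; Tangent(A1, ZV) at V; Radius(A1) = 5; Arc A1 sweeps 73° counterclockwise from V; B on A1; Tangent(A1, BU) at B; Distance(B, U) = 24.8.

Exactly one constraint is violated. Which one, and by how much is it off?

Distance(B, U) = 24.8 — off by 8.20.

Z = (0.00, 0.00) ✓; Z.y = 0.00, V.y = 0.00 ✓; |ZV| = 55.30 ✓; ∠(SV, VZ) = 90.00° ✓; |SV| = 5.000 ✓; bearing(S→B) − bearing(S→V) = 73.00° ✓; |SB| = 5.000 ✓; ∠(SB, BU) = 90.00° ✓; |BU| = 16.60 ✗.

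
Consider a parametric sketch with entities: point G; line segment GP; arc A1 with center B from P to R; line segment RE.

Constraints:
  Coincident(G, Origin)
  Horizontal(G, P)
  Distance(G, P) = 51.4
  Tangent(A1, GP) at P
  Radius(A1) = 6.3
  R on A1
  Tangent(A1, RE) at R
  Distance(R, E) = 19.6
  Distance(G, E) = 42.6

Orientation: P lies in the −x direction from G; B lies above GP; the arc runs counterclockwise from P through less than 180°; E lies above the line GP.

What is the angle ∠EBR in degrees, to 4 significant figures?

72.18°

G is at the origin; GP is horizontal with |GP| = 51.4 and P on the −x side, so P = (-51.40, 0.000). Tangency of A1 to GP means the radius BP is perpendicular to GP, so B = P + (0, 6.3) = (-51.40, 6.300). Since BR ⟂ RE (tangency), |BE| = √(6.3² + 19.6²) = 20.59 regardless of where R sits on A1. So E lies on both circle(G, 42.6) and circle(B, 20.59); the above-GP intersection is E = (-37.04, 21.05). R is the foot of the tangent from E: R = (-45.76, 3.497).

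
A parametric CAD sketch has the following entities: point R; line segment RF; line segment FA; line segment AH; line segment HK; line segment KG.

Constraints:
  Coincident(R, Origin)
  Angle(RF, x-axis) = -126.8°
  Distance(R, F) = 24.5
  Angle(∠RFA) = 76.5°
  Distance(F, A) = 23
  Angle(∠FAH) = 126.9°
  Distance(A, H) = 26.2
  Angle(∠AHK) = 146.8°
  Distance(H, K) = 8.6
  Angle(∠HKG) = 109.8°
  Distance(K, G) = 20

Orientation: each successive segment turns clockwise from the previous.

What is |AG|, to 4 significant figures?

37.57

∠AHK = 146.8° gives HK at 43.40° from the x-axis; with |HK| = 8.6, K = (-17.05, 29.47). ∠HKG = 109.8° gives KG at -26.80° from the x-axis; with |KG| = 20.0, G = (0.8043, 20.46). Then |AG| = |G − A| = 37.57.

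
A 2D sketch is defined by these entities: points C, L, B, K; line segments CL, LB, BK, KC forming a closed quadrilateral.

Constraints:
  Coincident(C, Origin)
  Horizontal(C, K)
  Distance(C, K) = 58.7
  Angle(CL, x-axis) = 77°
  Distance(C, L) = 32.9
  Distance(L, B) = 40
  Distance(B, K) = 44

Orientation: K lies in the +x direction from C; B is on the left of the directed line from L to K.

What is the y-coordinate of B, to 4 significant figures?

42.16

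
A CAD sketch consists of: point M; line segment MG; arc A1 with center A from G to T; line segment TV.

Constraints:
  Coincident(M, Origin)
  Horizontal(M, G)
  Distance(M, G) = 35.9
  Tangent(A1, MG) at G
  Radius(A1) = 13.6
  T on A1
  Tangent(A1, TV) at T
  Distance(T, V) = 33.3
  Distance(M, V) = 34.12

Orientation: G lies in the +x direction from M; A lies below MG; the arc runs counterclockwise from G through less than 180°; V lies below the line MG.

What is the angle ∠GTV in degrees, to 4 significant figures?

152.0°

M is at the origin; M and G share the same y with |MG| = 35.9 and G on the +x side, so G = (35.90, 0.000). Since A1 is tangent to MG there, AG ⟂ MG, so A = G + (0, -13.6) = (35.90, -13.60). Since AT ⟂ TV (tangency), |AV| = √(13.6² + 33.3²) = 35.97 regardless of where T sits on A1. So V lies on both circle(M, 34.12) and circle(A, 35.97); the below-MG intersection is V = (5.995, -33.59). T is the foot of the tangent from V: T = (24.63, -5.990).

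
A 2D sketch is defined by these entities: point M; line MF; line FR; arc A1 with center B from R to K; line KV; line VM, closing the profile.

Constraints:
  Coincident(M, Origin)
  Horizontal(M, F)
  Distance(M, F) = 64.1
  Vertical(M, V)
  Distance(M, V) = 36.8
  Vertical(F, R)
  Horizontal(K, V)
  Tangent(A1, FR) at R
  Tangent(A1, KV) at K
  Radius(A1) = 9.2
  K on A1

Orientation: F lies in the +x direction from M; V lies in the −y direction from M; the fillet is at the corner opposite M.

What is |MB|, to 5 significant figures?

61.447

M and V share the same x with |MV| = 36.8 and V on the −y side, so V = (0.0000, -36.800). The virtual corner opposite M is at (64.100, -36.800). Tangency of A1 to FR means the radius BR is perpendicular to FR and tangency of A1 to KV means the radius BK is perpendicular to KV, with radius 9.2, so the center B sits 9.2 in from both sides at B = (54.900, -27.600). Then |MB| = |B − M| = 61.447.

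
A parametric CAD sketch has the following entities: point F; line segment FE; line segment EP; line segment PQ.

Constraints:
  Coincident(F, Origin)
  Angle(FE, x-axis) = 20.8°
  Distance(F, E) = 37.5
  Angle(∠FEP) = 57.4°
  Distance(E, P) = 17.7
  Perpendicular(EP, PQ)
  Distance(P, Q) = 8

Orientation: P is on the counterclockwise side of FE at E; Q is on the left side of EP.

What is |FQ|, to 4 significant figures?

23.72

F is at the origin; FE runs at 20.8° with length 37.5, so E = 37.5·(cos 20.8°, sin 20.8°) = (35.06, 13.32). ∠FEP = 57.4°, so EP runs at 20.8° + (180° − 57.4°) = 143.4° from the x-axis; with |EP| = 17.7, P = E + 17.7·(cos 143.4°, sin 143.4°) = (20.85, 23.87). EP ⟂ PQ; with |PQ| = 8.0 on the left of EP, Q = P + 8.0·(-0.5962, -0.8028) = (16.08, 17.45). Then |FQ| = |Q − F| = 23.72.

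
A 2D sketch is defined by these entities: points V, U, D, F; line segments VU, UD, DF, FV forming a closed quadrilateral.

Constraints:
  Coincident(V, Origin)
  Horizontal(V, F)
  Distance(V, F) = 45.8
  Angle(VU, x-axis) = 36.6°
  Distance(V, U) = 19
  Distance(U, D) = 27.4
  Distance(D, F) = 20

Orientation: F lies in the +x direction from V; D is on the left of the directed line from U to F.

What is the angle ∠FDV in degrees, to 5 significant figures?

77.468°

V is at the origin; V and F share the same y with |VF| = 45.8 and F in +x, so F = (45.8, 0). VU runs at 36.6° with |VU| = 19.0, so U = (15.254, 11.328). D is determined by |UD| = 27.4 and |DF| = 20.0 together: it lies at the intersection of circle(U, 27.4) and circle(F, 20.0). With |UF| = 32.579, the foot of the radical line on UF is 21.673 from U and the perpendicular offset is √(27.4² − 21.673²) = 16.764. Taking the left-of-UF solution: D = (41.403, 19.511).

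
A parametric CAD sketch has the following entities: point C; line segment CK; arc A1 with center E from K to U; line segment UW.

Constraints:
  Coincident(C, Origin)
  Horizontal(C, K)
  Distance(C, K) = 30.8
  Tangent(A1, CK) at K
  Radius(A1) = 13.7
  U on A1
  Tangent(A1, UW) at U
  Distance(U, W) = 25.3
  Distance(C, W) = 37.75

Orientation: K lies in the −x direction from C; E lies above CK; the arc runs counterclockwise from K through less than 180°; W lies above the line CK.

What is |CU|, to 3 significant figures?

20.5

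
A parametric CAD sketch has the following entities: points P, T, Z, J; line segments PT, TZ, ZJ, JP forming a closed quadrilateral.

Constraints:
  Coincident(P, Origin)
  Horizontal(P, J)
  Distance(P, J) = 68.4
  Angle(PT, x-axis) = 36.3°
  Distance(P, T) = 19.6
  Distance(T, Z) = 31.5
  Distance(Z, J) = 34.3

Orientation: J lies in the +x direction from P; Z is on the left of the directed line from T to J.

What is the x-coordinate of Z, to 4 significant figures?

44.49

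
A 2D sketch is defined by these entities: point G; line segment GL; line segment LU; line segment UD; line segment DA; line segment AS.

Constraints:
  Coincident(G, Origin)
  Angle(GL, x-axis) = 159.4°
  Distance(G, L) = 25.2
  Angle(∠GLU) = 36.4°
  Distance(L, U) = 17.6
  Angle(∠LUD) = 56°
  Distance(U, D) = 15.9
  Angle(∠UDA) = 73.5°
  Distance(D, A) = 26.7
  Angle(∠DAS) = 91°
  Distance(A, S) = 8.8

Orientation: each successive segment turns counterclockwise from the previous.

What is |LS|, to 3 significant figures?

13.2

G is at the origin; GL runs at 159.4° with length 25.2, so L = (-23.6, 8.87). ∠GLU = 36.4° gives LU at -57.0° from the x-axis; with |LU| = 17.6, U = (-14.0, -5.89). ∠LUD = 56.0° gives UD at 67.0° from the x-axis; with |UD| = 15.9, D = (-7.79, 8.74). ∠UDA = 73.5° gives DA at 174° from the x-axis; with |DA| = 26.7, A = (-34.3, 11.8). ∠DAS = 91.0° gives AS at -97.5° from the x-axis; with |AS| = 8.8, S = (-35.5, 3.04). Then |LS| = |S − L| = 13.2.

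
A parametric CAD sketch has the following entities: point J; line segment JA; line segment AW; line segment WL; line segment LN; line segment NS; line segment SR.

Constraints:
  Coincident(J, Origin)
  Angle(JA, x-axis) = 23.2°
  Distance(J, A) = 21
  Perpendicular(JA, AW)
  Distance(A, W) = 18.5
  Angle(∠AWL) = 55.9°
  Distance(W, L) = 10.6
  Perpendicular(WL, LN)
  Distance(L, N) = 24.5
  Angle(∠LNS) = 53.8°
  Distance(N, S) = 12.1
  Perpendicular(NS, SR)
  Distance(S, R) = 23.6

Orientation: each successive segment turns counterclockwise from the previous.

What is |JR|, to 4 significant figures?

14.00

∠LNS = 53.8° gives NS at 93.50° from the x-axis; with |NS| = 12.1, S = (26.17, 15.20). The perpendicularity gives SR at right angles to NS, so SR runs at -176.5°; with |SR| = 23.6, R = (2.610, 13.76). Then |JR| = |R − J| = 14.00.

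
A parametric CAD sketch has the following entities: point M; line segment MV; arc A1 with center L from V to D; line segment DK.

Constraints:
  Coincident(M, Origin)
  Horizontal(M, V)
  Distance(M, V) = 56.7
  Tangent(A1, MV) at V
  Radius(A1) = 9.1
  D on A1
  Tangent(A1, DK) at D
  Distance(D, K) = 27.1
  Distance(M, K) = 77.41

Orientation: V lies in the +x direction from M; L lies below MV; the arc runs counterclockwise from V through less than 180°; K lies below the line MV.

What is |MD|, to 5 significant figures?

52.516

M is at the origin; M and V share the same y with |MV| = 56.7 and V on the +x side, so V = (56.700, 0.0000). A1 meets MV tangentially, so LV is at right angles to MV, so L = V + (0, -9.1) = (56.700, -9.1000). Since LD ⟂ DK (tangency), |LK| = √(9.1² + 27.1²) = 28.587 regardless of where D sits on A1. So K lies on both circle(M, 77.41) and circle(L, 28.587); the below-MV intersection is K = (69.123, -34.846). D is the foot of the tangent from K: D = (50.189, -15.458).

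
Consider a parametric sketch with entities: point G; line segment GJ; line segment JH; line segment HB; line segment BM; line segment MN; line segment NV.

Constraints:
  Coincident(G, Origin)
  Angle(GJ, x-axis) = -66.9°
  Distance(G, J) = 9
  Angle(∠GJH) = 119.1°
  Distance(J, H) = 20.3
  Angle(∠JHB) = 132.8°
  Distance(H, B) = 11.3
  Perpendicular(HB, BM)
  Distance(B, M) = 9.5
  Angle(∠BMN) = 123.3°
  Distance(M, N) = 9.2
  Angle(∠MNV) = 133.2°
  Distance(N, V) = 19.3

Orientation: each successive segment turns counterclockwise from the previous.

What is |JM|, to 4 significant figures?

25.67

G is at the origin; GJ runs at -66.9° with length 9.0, so J = (3.531, -8.278). ∠GJH = 119.1° gives JH at -6.000° from the x-axis; with |JH| = 20.3, H = (23.72, -10.40). ∠JHB = 132.8° gives HB at 41.20° from the x-axis; with |HB| = 11.3, B = (32.22, -2.957). The perpendicularity gives BM at right angles to HB, so BM runs at 131.2°; with |BM| = 9.5, M = (25.96, 4.191). Then |JM| = |M − J| = 25.67.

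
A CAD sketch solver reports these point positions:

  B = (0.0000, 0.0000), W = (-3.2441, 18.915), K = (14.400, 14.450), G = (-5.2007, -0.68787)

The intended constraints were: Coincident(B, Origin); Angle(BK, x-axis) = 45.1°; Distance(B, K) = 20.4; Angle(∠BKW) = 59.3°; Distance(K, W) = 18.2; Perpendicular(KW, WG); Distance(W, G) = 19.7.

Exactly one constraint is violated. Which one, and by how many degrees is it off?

Perpendicular(KW, WG) — off by 8.50°.

B = (0.00, 0.00) ✓; BK at 45.10° ✓; |BK| = 20.40 ✓; ∠BKW = 59.30° ✓; |KW| = 18.20 ✓; ∠(KW, WG) = 98.50° ✗; |WG| = 19.70 ✓.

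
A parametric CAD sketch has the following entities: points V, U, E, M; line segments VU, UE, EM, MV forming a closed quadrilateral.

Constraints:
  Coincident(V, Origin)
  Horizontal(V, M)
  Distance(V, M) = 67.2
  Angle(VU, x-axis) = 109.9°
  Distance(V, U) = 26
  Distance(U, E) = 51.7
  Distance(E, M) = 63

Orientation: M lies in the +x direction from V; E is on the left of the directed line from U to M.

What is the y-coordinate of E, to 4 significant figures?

53.49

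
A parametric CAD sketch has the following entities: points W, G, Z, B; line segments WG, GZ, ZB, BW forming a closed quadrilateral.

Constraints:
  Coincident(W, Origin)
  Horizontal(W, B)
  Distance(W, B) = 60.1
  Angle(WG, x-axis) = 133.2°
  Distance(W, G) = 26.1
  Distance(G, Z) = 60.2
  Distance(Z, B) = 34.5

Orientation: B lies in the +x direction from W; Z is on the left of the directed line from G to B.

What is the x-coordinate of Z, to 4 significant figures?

41.49

Checks: |GZ| = 60.20 ✓; |ZB| = 34.50 ✓.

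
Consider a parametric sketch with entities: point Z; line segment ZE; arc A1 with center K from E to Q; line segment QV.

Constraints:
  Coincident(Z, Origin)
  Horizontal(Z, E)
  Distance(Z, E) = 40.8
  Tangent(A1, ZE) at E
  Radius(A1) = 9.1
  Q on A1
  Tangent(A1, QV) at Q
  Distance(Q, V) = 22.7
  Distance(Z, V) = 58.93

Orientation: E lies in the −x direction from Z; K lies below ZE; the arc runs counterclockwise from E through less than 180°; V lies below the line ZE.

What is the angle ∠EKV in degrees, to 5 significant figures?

159.12°

Z is at the origin; ZE is horizontal with |ZE| = 40.8 and E on the −x side, so E = (-40.800, 0.0000). The tangent condition forces KE to be normal to ZE, so K = E + (0, -9.1) = (-40.800, -9.1000). Since KQ ⟂ QV (tangency), |KV| = √(9.1² + 22.7²) = 24.456 regardless of where Q sits on A1. So V lies on both circle(Z, 58.93) and circle(K, 24.456); the below-ZE intersection is V = (-49.517, -31.950). Q is the foot of the tangent from V: Q = (-49.899, -9.2529).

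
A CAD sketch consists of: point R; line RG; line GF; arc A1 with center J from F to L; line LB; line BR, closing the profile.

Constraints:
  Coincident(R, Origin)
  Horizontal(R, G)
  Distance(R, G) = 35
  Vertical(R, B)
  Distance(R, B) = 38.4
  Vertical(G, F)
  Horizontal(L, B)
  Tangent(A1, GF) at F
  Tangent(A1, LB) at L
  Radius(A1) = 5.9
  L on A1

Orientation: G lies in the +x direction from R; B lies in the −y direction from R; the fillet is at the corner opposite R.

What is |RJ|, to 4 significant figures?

43.62

R is at the origin; R and G share the same y with |RG| = 35.0 and G on the +x side, so G = (35.00, 0.000). R and B share the same x with |RB| = 38.4 and B on the −y side, so B = (0.000, -38.40). The virtual corner opposite R is at (35.00, -38.40). Since A1 is tangent to GF there, JF ⟂ GF and tangency of A1 to LB means the radius JL is perpendicular to LB, with radius 5.9, so the center J sits 5.9 in from both sides at J = (29.10, -32.50). Then |RJ| = |J − R| = 43.62.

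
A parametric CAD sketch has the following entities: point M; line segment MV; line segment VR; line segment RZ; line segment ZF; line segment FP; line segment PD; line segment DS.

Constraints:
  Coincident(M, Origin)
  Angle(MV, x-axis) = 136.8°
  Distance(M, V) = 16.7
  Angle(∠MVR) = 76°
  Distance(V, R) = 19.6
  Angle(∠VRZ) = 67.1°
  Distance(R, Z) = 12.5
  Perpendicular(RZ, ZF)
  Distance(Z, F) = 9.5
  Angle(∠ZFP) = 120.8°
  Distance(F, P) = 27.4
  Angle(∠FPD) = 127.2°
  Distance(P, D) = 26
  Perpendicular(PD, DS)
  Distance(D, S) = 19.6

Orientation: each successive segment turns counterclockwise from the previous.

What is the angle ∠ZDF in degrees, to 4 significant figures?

11.00°

M is at the origin; MV runs at 136.8° with length 16.7, so V = (-12.17, 11.43). ∠MVR = 76.0° gives VR at -119.2° from the x-axis; with |VR| = 19.6, R = (-21.74, -5.677). ∠VRZ = 67.1° gives RZ at -6.300° from the x-axis; with |RZ| = 12.5, Z = (-9.311, -7.049). RZ ⟂ ZF, so ZF runs at 83.70°; with |ZF| = 9.5, F = (-8.269, 2.394). ∠ZFP = 120.8° gives FP at 142.9° from the x-axis; with |FP| = 27.4, P = (-30.12, 18.92). ∠FPD = 127.2° gives PD at -164.3° from the x-axis; with |PD| = 26.0, D = (-55.15, 11.89). Then cos ∠ZDF = DZ·DF / (|DZ||DF|), giving 11.00°.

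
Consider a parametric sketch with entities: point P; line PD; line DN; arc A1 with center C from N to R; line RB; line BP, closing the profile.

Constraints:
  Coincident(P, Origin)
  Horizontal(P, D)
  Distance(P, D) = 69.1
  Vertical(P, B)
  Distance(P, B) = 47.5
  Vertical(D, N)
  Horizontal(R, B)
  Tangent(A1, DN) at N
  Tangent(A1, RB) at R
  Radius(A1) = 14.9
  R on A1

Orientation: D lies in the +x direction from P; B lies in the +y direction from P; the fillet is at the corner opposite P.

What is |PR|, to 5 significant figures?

72.069

P is at the origin; P and D share the same y with |PD| = 69.1 and D on the +x side, so D = (69.100, 0.0000). PB is vertical with |PB| = 47.5 and B on the +y side, so B = (0.0000, 47.500). The virtual corner opposite P is at (69.100, 47.500). Tangency of A1 to DN means the radius CN is perpendicular to DN and A1 meets RB tangentially, so CR is at right angles to RB, with radius 14.9, so the center C sits 14.9 in from both sides at C = (54.200, 32.600). That places the tangent points at N = (69.100, 32.600) on DN and R = (54.200, 47.500) on RB. Then |PR| = |R − P| = 72.069.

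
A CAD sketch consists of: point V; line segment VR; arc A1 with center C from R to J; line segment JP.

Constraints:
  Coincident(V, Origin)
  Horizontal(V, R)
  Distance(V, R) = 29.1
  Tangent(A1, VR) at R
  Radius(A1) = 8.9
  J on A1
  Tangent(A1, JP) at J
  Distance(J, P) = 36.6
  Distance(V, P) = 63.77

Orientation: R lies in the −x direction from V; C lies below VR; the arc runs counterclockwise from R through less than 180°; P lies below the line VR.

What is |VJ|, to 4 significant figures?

38.06

V is at the origin; V and R share the same y with |VR| = 29.1 and R on the −x side, so R = (-29.10, 0.000). Tangency of A1 to VR means the radius CR is perpendicular to VR, so C = R + (0, -8.9) = (-29.10, -8.900). Since CJ ⟂ JP (tangency), |CP| = √(8.9² + 36.6²) = 37.67 regardless of where J sits on A1. So P lies on both circle(V, 63.77) and circle(C, 37.67); the below-VR intersection is P = (-48.88, -40.95). J is the foot of the tangent from P: J = (-37.56, -6.148).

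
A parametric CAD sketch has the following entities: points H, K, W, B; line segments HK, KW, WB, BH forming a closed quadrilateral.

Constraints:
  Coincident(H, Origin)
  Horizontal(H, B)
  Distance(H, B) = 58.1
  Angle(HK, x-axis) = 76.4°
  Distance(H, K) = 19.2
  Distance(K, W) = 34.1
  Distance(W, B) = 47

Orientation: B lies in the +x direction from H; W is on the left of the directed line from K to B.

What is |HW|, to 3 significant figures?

50.4

H is at the origin; HB is horizontal with |HB| = 58.1 and B in +x, so B = (58.1, 0). HK runs at 76.4° with |HK| = 19.2, so K = (4.51, 18.7). W is determined by |KW| = 34.1 and |WB| = 47.0 together: it lies at the intersection of circle(K, 34.1) and circle(B, 47.0). With |KB| = 56.7, the foot of the radical line on KB is 19.2 from K and the perpendicular offset is √(34.1² − 19.2²) = 28.2. Taking the left-of-KB solution: W = (31.9, 39.0).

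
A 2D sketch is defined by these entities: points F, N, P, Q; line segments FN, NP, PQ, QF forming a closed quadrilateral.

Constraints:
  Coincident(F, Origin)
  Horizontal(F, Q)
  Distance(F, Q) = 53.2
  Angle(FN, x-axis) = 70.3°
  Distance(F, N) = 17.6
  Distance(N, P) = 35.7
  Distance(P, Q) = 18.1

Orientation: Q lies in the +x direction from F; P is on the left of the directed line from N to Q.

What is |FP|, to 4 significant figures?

43.77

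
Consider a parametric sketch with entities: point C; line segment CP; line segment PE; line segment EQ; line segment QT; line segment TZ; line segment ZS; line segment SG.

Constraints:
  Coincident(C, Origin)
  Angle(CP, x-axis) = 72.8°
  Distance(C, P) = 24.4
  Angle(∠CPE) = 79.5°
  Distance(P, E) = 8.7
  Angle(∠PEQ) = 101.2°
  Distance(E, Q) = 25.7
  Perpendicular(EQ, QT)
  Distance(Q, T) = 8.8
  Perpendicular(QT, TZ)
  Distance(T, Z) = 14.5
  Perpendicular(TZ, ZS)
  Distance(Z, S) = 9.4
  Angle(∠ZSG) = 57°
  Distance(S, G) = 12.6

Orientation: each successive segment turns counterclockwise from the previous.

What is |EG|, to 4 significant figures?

22.65

C is at the origin; CP runs at 72.8° with length 24.4, so P = (7.215, 23.31). ∠CPE = 79.5° gives PE at 173.3° from the x-axis; with |PE| = 8.7, E = (-1.425, 24.32). ∠PEQ = 101.2° gives EQ at -107.9° from the x-axis; with |EQ| = 25.7, Q = (-9.324, -0.1321). The perpendicularity gives QT at right angles to EQ, so QT runs at -17.90°; with |QT| = 8.8, T = (-0.9503, -2.837). QT ⟂ TZ, so TZ runs at 72.10°; with |TZ| = 14.5, Z = (3.506, 10.96). TZ is perpendicular to ZS, so ZS runs at 162.1°; with |ZS| = 9.4, S = (-5.439, 13.85). ∠ZSG = 57.0° gives SG at -74.90° from the x-axis; with |SG| = 12.6, G = (-2.156, 1.685). Then |EG| = |G − E| = 22.65.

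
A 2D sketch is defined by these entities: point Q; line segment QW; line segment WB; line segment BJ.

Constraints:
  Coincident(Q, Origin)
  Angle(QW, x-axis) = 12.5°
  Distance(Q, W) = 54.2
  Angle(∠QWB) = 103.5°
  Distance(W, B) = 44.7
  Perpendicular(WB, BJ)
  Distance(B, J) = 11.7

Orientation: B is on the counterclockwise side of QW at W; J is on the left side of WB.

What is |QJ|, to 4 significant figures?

70.50

∠QWB = 103.5°, so WB runs at 12.5° + (180° − 103.5°) = 89.00° from the x-axis; with |WB| = 44.7, B = W + 44.7·(cos 89.00°, sin 89.00°) = (53.70, 56.42). WB is perpendicular to BJ; with |BJ| = 11.7 on the left of WB, J = B + 11.7·(-0.9998, 0.01745) = (42.00, 56.63). Then |QJ| = |J − Q| = 70.50.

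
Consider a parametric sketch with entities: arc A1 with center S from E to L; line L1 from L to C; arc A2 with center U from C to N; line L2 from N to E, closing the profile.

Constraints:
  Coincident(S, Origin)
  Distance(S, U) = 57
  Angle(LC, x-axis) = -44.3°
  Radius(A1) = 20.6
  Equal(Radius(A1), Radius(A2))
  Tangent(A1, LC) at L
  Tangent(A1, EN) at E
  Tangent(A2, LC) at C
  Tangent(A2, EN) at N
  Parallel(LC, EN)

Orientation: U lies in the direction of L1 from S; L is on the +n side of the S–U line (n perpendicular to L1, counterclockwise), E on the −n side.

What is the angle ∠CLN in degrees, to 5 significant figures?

35.860°

Tangency of A1 to both parallel lines with radius 20.6 puts L and E at S ± 20.6·n: L = (14.387, 14.743), E = (-14.387, -14.743). Equal radii place C and N the same way about U: C = U + 20.6·n = (55.182, -25.066), N = U − 20.6·n = (26.407, -54.553). Then cos ∠CLN = LC·LN / (|LC||LN|), giving 35.860°.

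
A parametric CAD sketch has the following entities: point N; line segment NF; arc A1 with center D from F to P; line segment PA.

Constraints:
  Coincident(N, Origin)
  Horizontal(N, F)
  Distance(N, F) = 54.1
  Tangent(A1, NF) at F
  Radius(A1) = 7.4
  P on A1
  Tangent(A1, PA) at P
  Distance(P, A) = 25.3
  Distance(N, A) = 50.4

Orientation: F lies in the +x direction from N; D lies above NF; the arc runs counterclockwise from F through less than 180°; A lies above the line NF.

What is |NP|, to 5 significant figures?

60.493

N is at the origin; NF is horizontal with |NF| = 54.1 and F on the +x side, so F = (54.100, 0.0000). Tangency of A1 to NF means the radius DF is perpendicular to NF, so D = F + (0, 7.4) = (54.100, 7.4000). Since DP ⟂ PA (tangency), |DA| = √(7.4² + 25.3²) = 26.360 regardless of where P sits on A1. So A lies on both circle(N, 50.4) and circle(D, 26.360); the above-NF intersection is A = (40.509, 29.986). P is the foot of the tangent from A: P = (59.115, 12.842).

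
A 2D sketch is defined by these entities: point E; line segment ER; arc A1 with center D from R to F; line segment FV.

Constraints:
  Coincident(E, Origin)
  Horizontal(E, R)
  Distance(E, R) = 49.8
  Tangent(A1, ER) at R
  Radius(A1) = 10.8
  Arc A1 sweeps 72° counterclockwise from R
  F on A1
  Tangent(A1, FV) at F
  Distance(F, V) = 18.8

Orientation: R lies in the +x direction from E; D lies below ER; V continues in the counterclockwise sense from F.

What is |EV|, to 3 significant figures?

42.2

On A1, R sits at bearing 90° from D; a 72° counterclockwise sweep puts F at bearing 162°, so F = D + 10.8·(cos 162°, sin 162°) = (39.5, -7.46). Tangency of A1 to FV means the radius DF is perpendicular to FV, so FV runs along (−sin 162°, cos 162°); with |FV| = 18.8, V = (33.7, -25.3). Then |EV| = |V − E| = 42.2.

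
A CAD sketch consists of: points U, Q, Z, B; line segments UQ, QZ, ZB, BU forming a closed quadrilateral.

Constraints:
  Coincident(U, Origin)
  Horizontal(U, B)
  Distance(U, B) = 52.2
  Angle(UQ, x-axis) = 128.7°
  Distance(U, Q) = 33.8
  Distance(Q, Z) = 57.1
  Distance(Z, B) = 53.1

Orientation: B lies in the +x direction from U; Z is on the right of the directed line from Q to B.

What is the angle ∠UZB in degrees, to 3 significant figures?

74.3°

Checks: |QZ| = 57.10 ✓; |ZB| = 53.10 ✓.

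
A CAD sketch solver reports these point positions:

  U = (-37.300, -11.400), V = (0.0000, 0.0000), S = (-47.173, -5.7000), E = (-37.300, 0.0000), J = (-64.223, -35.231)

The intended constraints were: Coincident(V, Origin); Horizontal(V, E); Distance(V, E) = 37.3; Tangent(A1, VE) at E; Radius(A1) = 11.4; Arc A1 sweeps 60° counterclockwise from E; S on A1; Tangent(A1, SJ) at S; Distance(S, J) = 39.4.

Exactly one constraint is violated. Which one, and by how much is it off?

Distance(S, J) = 39.4 — off by 5.30.

V = (0.00, 0.00) ✓; V.y = 0.00, E.y = 0.00 ✓; |VE| = 37.30 ✓; ∠(UE, EV) = 90.00° ✓; |UE| = 11.40 ✓; bearing(U→S) − bearing(U→E) = 60.00° ✓; |US| = 11.40 ✓; ∠(US, SJ) = 90.00° ✓; |SJ| = 34.10 ✗.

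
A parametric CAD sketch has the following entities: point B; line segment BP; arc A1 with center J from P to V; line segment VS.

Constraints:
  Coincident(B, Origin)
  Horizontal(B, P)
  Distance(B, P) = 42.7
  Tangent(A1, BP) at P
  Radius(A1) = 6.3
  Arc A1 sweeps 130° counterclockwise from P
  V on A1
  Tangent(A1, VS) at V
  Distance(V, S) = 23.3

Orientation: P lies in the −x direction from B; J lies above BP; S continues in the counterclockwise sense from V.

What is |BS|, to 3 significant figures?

59.9

B is at the origin; BP is horizontal with |BP| = 42.7 and P on the −x side, so P = (-42.7, 0.00). Since A1 is tangent to BP there, JP ⟂ BP, so J = P + (0, 6.3) = (-42.7, 6.30). On A1, P sits at bearing -90° from J; a 130° counterclockwise sweep puts V at bearing 40°, so V = J + 6.3·(cos 40°, sin 40°) = (-37.9, 10.3). Since A1 is tangent to VS there, JV ⟂ VS, so VS runs along (−sin 40°, cos 40°); with |VS| = 23.3, S = (-52.9, 28.2). Then |BS| = |S − B| = 59.9.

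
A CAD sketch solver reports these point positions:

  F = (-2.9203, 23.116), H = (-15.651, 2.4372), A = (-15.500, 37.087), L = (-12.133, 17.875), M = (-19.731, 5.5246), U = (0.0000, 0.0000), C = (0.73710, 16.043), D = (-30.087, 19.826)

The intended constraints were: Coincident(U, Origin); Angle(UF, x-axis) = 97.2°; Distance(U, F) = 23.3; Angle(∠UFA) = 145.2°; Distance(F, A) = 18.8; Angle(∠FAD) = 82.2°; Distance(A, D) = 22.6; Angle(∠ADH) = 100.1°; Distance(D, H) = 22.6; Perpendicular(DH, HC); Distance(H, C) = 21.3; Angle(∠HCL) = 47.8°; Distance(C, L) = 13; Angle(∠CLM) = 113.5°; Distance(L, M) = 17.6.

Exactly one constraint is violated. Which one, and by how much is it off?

Distance(L, M) = 17.6 — off by 3.10.

U = (0.00, 0.00) ✓; UF at 97.20° ✓; |UF| = 23.30 ✓; ∠UFA = 145.2° ✓; |FA| = 18.80 ✓; ∠FAD = 82.20° ✓; |AD| = 22.60 ✓; ∠ADH = 100.1° ✓; |DH| = 22.60 ✓; ∠(DH, HC) = 90.00° ✓; |HC| = 21.30 ✓; ∠HCL = 47.80° ✓; |CL| = 13.00 ✓; ∠CLM = 113.5° ✓; |LM| = 14.50 ✗.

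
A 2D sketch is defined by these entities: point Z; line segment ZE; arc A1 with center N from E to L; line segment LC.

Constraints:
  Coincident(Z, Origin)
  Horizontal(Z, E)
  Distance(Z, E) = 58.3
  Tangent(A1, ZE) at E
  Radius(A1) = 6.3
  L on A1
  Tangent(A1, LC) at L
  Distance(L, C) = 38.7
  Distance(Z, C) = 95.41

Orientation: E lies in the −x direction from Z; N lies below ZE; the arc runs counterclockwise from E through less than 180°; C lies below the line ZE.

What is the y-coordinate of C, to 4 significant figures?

-27.27

Checks: Z = (0.00, 0.00) ✓; |NL| = 6.300 ✓; ∠(NL, LC) = 90.00° ✓; |LC| = 38.70 ✓; |ZC| = 95.41 ✓.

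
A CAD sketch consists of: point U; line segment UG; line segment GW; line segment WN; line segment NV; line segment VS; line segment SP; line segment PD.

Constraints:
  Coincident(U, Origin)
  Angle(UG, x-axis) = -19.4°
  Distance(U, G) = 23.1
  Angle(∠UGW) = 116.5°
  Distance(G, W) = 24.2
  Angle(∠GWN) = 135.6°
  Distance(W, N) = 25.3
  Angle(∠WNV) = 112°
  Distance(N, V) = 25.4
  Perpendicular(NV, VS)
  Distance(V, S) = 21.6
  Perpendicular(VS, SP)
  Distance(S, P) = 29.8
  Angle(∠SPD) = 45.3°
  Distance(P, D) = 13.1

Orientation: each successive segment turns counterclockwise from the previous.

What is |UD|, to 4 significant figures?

39.52

The perpendicularity gives SP at right angles to VS, so SP runs at -23.50°; with |SP| = 29.8, P = (35.25, 12.90). ∠SPD = 45.3° gives PD at 111.2° from the x-axis; with |PD| = 13.1, D = (30.51, 25.11). Then |UD| = |D − U| = 39.52.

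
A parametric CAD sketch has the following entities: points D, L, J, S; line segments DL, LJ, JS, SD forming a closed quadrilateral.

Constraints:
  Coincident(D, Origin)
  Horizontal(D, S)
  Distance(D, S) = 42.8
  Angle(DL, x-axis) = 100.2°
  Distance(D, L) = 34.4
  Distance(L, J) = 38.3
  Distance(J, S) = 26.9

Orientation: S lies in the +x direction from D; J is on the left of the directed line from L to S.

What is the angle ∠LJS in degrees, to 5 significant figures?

130.79°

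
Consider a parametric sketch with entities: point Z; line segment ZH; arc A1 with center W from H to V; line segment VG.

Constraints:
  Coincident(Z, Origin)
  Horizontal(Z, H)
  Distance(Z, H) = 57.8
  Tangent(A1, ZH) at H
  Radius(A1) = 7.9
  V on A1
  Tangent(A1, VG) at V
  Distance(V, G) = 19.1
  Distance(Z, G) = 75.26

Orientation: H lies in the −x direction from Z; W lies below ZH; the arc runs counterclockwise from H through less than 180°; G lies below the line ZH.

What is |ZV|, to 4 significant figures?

65.47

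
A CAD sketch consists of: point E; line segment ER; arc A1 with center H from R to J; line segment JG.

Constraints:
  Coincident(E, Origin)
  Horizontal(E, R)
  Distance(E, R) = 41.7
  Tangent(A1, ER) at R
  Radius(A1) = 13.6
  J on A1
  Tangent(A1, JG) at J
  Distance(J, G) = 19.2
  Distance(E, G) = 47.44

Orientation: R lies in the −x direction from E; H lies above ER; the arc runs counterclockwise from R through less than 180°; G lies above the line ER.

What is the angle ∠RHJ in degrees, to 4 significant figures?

100.9°

Checks: |HJ| = 13.60 ✓; ∠(HJ, JG) = 90.00° ✓; |JG| = 19.20 ✓; |EG| = 47.44 ✓.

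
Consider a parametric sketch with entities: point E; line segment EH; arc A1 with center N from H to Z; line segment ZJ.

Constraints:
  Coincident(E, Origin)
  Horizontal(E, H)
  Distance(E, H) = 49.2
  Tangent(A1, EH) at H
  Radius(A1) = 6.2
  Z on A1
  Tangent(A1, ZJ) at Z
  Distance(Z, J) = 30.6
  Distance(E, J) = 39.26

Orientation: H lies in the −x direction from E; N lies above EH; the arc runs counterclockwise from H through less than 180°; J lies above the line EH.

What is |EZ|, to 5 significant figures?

44.112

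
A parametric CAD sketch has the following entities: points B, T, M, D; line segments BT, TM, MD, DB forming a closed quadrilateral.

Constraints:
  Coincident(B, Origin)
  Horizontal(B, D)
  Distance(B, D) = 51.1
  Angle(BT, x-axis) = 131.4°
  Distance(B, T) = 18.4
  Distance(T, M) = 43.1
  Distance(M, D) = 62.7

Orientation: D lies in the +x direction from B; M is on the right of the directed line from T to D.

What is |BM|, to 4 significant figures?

29.02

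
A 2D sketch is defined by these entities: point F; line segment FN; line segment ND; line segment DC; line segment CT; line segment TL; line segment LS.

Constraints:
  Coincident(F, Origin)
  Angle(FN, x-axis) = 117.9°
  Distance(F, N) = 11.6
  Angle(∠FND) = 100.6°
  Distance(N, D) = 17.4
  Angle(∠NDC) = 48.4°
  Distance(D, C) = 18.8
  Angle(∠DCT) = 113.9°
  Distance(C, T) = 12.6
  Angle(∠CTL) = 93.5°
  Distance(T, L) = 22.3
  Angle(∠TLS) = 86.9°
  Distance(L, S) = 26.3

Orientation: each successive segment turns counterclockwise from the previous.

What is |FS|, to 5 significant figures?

29.682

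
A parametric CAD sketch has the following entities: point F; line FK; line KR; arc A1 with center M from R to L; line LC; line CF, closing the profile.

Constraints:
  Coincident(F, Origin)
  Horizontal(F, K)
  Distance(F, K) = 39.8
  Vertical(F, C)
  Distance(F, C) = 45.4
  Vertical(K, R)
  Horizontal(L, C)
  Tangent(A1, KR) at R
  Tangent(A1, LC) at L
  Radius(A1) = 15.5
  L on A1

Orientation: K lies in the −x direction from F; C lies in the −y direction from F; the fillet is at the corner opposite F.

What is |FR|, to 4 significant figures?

49.78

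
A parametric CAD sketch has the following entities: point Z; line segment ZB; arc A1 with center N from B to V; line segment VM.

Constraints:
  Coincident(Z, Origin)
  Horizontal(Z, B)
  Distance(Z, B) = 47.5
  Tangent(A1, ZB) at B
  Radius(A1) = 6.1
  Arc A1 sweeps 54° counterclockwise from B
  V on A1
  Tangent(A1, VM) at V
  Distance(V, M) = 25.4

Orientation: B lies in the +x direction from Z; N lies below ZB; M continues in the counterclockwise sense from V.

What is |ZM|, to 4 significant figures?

35.99

Z is at the origin; ZB is horizontal with |ZB| = 47.5 and B on the +x side, so B = (47.50, 0.000). Since A1 is tangent to ZB there, NB ⟂ ZB, so N = B + (0, -6.1) = (47.50, -6.100). On A1, B sits at bearing 90° from N; a 54° counterclockwise sweep puts V at bearing 144°, so V = N + 6.1·(cos 144°, sin 144°) = (42.56, -2.515). Since A1 is tangent to VM there, NV ⟂ VM, so VM runs along (−sin 144°, cos 144°); with |VM| = 25.4, M = (27.64, -23.06). Then |ZM| = |M − Z| = 35.99.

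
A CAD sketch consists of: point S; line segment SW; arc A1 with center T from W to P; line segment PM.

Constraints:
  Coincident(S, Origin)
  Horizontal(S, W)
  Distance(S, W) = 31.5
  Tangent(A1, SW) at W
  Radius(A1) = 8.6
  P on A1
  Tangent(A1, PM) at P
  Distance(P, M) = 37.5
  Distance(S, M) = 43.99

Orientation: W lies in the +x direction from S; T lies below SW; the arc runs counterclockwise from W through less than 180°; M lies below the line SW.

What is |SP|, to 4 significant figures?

24.06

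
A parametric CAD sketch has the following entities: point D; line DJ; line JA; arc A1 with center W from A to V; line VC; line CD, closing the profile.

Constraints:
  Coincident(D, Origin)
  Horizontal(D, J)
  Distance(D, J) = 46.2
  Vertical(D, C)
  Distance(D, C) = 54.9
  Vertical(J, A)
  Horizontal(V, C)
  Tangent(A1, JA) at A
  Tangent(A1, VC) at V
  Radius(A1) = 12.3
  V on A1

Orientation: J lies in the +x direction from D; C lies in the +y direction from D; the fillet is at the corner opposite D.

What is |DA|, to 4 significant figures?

62.84

D is at the origin; DJ is horizontal with |DJ| = 46.2 and J on the +x side, so J = (46.20, 0.000). DC is vertical with |DC| = 54.9 and C on the +y side, so C = (0.000, 54.90). The virtual corner opposite D is at (46.20, 54.90). A1 meets JA tangentially, so WA is at right angles to JA and since A1 is tangent to VC there, WV ⟂ VC, with radius 12.3, so the center W sits 12.3 in from both sides at W = (33.90, 42.60). That places the tangent points at A = (46.20, 42.60) on JA and V = (33.90, 54.90) on VC. Then |DA| = |A − D| = 62.84.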